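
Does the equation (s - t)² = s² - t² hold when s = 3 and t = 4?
Substituting s = 3, t = 4:

LHS = (3 - 4)² = 1
RHS = 3² - 4² = -7

LHS ≠ RHS, so the equation does not hold at this point.

Answer: Fails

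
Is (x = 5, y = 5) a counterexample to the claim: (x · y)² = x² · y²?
No

Substituting x = 5, y = 5:
LHS = (5 · 5)² = 625
RHS = 5² · 5² = 625

The sides agree, so this pair does not disprove the claim.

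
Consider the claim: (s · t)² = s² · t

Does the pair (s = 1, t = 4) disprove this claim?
Yes

Substituting s = 1, t = 4:
LHS = (1 · 4)² = 16
RHS = 1² · 4 = 4

Since LHS ≠ RHS, this pair disproves the claim.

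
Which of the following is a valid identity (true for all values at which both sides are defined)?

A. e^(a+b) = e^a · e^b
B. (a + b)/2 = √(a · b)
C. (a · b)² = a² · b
A: holds — e.g. at (2, 4), both sides equal e^6 ≈ 403.4.
B: fails at (2, 7) — LHS = 9/2, RHS = √(14) ≈ 3.742.
C: fails at (4, 4) — LHS = 256, RHS = 64.

Answer: A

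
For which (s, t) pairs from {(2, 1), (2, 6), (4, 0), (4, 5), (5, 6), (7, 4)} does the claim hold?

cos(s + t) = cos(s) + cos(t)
Testing each pair:
(2, 1): LHS = cos(3) ≈ -0.99, RHS = cos(2) + cos(1) ≈ 0.1242 → fails
(2, 6): LHS = cos(8) ≈ -0.1455, RHS = cos(2) + cos(6) ≈ 0.544 → fails
(4, 0): LHS = cos(4) ≈ -0.6536, RHS = cos(4) + 1 ≈ 0.3464 → fails
(4, 5): LHS = cos(9) ≈ -0.9111, RHS = cos(4) + cos(5) ≈ -0.37 → fails
(5, 6): LHS = cos(11) ≈ 0.004426, RHS = cos(5) + cos(6) ≈ 1.244 → fails
(7, 4): LHS = cos(11) ≈ 0.004426, RHS = cos(4) + cos(7) ≈ 0.1003 → fails

No pair satisfies the claim.

Answer: None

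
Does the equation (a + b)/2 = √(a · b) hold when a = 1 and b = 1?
Substituting a = 1, b = 1:

LHS = (1 + 1)/2 = 1
RHS = √(1 · 1) = 1

LHS = RHS, so the equation holds at this point.

Answer: Holds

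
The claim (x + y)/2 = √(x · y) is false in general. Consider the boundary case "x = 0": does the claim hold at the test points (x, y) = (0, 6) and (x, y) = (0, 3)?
At (0, 6): LHS = 3 ≠ RHS = 0
At (0, 3): LHS = 3/2 ≠ RHS = 0

Answer: No, fails at both test points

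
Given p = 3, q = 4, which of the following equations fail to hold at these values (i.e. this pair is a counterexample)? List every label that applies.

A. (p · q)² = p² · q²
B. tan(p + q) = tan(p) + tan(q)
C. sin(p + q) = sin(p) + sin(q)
Evaluating each claim at the given values:
A. LHS = 144, RHS = 144 → holds here (LHS = RHS)
B. LHS = tan(7) ≈ 0.8714, RHS = tan(3) + tan(4) ≈ 1.015 → fails here (LHS ≠ RHS)
C. LHS = sin(7) ≈ 0.657, RHS = sin(4) + sin(3) ≈ -0.6157 → fails here (LHS ≠ RHS)

Answer: B, C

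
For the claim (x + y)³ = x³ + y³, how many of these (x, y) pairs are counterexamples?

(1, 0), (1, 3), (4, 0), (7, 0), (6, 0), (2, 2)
2

Testing each pair:
(1, 0): LHS = 1, RHS = 1 → satisfies claim
(1, 3): LHS = 64, RHS = 28 → counterexample
(4, 0): LHS = 64, RHS = 64 → satisfies claim
(7, 0): LHS = 343, RHS = 343 → satisfies claim
(6, 0): LHS = 216, RHS = 216 → satisfies claim
(2, 2): LHS = 64, RHS = 16 → counterexample

That makes 2 counterexamples.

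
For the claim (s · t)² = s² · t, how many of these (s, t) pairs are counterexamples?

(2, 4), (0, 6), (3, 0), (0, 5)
Testing each pair:
(2, 4): LHS = 64, RHS = 16 → counterexample
(0, 6): LHS = 0, RHS = 0 → satisfies claim
(3, 0): LHS = 0, RHS = 0 → satisfies claim
(0, 5): LHS = 0, RHS = 0 → satisfies claim

That makes 1 counterexample.

Answer: 1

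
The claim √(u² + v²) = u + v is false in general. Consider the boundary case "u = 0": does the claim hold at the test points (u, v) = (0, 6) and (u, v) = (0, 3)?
At (0, 6): LHS = 6, RHS = 6 → equal
At (0, 3): LHS = 3, RHS = 3 → equal

So the claim does hold at both of these boundary points, even though it is not an identity.

Answer: Yes, holds at both test points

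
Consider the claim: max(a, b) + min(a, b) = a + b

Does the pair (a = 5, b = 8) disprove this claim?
No

Substituting a = 5, b = 8:
LHS = max(5, 8) + min(5, 8) = 13
RHS = 5 + 8 = 13

The sides agree, so this pair does not disprove the claim.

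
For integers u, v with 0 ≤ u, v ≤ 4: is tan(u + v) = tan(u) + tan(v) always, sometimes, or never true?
It holds at (u, v) = (0, 4) (both sides equal tan(4) ≈ 1.158), but fails at (u, v) = (4, 1) (LHS = tan(5) ≈ -3.381, RHS = tan(4) + tan(1) ≈ 2.715).

Answer: Sometimes true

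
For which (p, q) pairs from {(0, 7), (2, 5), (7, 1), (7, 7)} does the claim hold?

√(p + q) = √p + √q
Testing each pair:
(0, 7): LHS = √(7) ≈ 2.646, RHS = √(7) ≈ 2.646 → holds
(2, 5): LHS = √(7) ≈ 2.646, RHS = √(2) + √(5) ≈ 3.65 → fails
(7, 1): LHS = 2·√(2) ≈ 2.828, RHS = 1 + √(7) ≈ 3.646 → fails
(7, 7): LHS = √(14) ≈ 3.742, RHS = 2·√(7) ≈ 5.292 → fails

1 of 4 pairs satisfies the claim.

Answer: (0, 7)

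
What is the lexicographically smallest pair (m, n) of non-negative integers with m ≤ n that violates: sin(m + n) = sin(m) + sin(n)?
(m, n) = (1, 1)

At (0, 2): both sides equal sin(2) ≈ 0.9093, so it holds there.

Substituting (1, 1) into the claim:
LHS = sin(1 + 1) = sin(2) ≈ 0.9093
RHS = sin(1) + sin(1) = 2·sin(1) ≈ 1.683

Since LHS ≠ RHS, this pair disproves the claim, and no lexicographically smaller pair (m ≤ n, non-negative integers) does.

For instance (3, 4) is also a counterexample (LHS = sin(7) ≈ 0.657, RHS = sin(4) + sin(3) ≈ -0.6157), but it's lexicographically larger.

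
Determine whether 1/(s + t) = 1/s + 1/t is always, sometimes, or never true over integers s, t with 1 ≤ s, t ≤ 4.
The claim fails for every pair in the range. For instance at (s, t) = (2, 3): LHS = 1/5, RHS = 5/6.

Answer: Never true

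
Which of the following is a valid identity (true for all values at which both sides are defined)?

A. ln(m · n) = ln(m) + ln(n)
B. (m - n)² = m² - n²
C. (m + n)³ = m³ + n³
A: holds — e.g. at (1, 2), both sides equal ln(2) ≈ 0.6931.
B: fails at (2, 5) — LHS = 9, RHS = -21.
C: fails at (3, 7) — LHS = 1000, RHS = 370.

Answer: A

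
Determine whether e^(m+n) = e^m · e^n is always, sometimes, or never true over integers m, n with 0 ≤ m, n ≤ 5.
The identity holds for every pair in the range. For instance at (m, n) = (0, 1): both sides equal e ≈ 2.718.

Answer: Always true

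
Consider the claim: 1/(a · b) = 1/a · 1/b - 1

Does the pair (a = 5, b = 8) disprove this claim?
Yes

Substituting a = 5, b = 8:
LHS = 1/(5 · 8) = 1/40
RHS = 1/5 · 1/8 - 1 = -39/40

Since LHS ≠ RHS, this pair disproves the claim.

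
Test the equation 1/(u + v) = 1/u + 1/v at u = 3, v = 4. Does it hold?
Substituting u = 3, v = 4:

LHS = 1/(3 + 4) = 1/7
RHS = 1/3 + 1/4 = 7/12

LHS ≠ RHS, so the equation does not hold at this point.

Answer: Fails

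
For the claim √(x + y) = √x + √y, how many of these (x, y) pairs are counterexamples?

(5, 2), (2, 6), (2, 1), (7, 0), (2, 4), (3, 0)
4

Testing each pair:
(5, 2): LHS = √(7) ≈ 2.646, RHS = √(2) + √(5) ≈ 3.65 → counterexample
(2, 6): LHS = 2·√(2) ≈ 2.828, RHS = √(2) + √(6) ≈ 3.864 → counterexample
(2, 1): LHS = √(3) ≈ 1.732, RHS = 1 + √(2) ≈ 2.414 → counterexample
(7, 0): LHS = √(7) ≈ 2.646, RHS = √(7) ≈ 2.646 → satisfies claim
(2, 4): LHS = √(6) ≈ 2.449, RHS = √(2) + 2 ≈ 3.414 → counterexample
(3, 0): LHS = √(3) ≈ 1.732, RHS = √(3) ≈ 1.732 → satisfies claim

That makes 4 counterexamples.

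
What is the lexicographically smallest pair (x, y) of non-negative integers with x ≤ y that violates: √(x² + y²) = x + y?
(x, y) = (1, 1)

At (0, 0): both sides equal 0, so it holds there.

Substituting (1, 1) into the claim:
LHS = √(1² + 1²) = √(2) ≈ 1.414
RHS = 1 + 1 = 2

Since LHS ≠ RHS, this pair disproves the claim, and no lexicographically smaller pair (x ≤ y, non-negative integers) does.

For instance (6, 7) is also a counterexample (LHS = √(85) ≈ 9.22, RHS = 13), but it's lexicographically larger.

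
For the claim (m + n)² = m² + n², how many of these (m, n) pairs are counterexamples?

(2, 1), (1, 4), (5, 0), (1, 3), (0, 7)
Testing each pair:
(2, 1): LHS = 9, RHS = 5 → counterexample
(1, 4): LHS = 25, RHS = 17 → counterexample
(5, 0): LHS = 25, RHS = 25 → satisfies claim
(1, 3): LHS = 16, RHS = 10 → counterexample
(0, 7): LHS = 49, RHS = 49 → satisfies claim

That makes 3 counterexamples.

Answer: 3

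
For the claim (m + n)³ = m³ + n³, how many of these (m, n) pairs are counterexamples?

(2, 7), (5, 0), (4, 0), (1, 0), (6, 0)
Testing each pair:
(2, 7): LHS = 729, RHS = 351 → counterexample
(5, 0): LHS = 125, RHS = 125 → satisfies claim
(4, 0): LHS = 64, RHS = 64 → satisfies claim
(1, 0): LHS = 1, RHS = 1 → satisfies claim
(6, 0): LHS = 216, RHS = 216 → satisfies claim

That makes 1 counterexample.

Answer: 1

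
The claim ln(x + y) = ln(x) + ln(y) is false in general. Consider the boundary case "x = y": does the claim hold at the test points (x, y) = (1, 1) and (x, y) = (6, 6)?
At (1, 1): LHS = ln(2) ≈ 0.6931 ≠ RHS = 0
At (6, 6): LHS = ln(12) ≈ 2.485 ≠ RHS = 2·ln(6) ≈ 3.584

Answer: No, fails at both test points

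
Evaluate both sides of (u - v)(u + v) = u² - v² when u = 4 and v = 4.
LHS = (4 - 4)(4 + 4) = 0
RHS = 4² - 4² = 0

LHS = RHS: the two sides agree.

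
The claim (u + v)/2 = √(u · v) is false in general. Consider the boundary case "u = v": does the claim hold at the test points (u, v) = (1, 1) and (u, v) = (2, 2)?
At (1, 1): LHS = 1, RHS = 1 → equal
At (2, 2): LHS = 2, RHS = 2 → equal

So the claim does hold at both of these boundary points, even though it is not an identity.

Answer: Yes, holds at both test points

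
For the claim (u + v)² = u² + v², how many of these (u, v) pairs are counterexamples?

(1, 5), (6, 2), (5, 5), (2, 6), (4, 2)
5

Testing each pair:
(1, 5): LHS = 36, RHS = 26 → counterexample
(6, 2): LHS = 64, RHS = 40 → counterexample
(5, 5): LHS = 100, RHS = 50 → counterexample
(2, 6): LHS = 64, RHS = 40 → counterexample
(4, 2): LHS = 36, RHS = 20 → counterexample

That makes 5 counterexamples.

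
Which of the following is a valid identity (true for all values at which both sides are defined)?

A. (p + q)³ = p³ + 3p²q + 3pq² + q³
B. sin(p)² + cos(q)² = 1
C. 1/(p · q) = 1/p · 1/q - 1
A

A: holds — e.g. at (6, 7), both sides equal 2197.
B: fails at (3, 7) — LHS = sin(3)² + cos(7)² ≈ 0.5883, RHS = 1.
C: fails at (3, 4) — LHS = 1/12, RHS = -11/12.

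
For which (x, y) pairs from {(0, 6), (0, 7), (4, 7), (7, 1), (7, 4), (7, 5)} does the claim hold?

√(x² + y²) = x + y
(0, 6), (0, 7)

Testing each pair:
(0, 6): LHS = 6, RHS = 6 → holds
(0, 7): LHS = 7, RHS = 7 → holds
(4, 7): LHS = √(65) ≈ 8.062, RHS = 11 → fails
(7, 1): LHS = 5·√(2) ≈ 7.071, RHS = 8 → fails
(7, 4): LHS = √(65) ≈ 8.062, RHS = 11 → fails
(7, 5): LHS = √(74) ≈ 8.602, RHS = 12 → fails

2 of 6 pairs satisfy the claim.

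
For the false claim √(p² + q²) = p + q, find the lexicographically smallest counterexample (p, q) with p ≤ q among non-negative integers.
At (0, 4): both sides equal 4, so it holds there.
At (0, 5): both sides equal 5, so it holds there.

Substituting (1, 1) into the claim:
LHS = √(1² + 1²) = √(2) ≈ 1.414
RHS = 1 + 1 = 2

Since LHS ≠ RHS, this pair disproves the claim, and no lexicographically smaller pair (p ≤ q, non-negative integers) does.

For instance (6, 6) is also a counterexample (LHS = 6·√(2) ≈ 8.485, RHS = 12), but it's lexicographically larger.

Answer: (p, q) = (1, 1)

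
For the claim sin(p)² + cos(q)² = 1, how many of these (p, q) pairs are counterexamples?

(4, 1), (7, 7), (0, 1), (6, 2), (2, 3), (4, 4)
Testing each pair:
(4, 1): LHS = cos(1)² + sin(4)² ≈ 0.8647, RHS = 1 → counterexample
(7, 7): LHS = sin(7)² + cos(7)² = 1, RHS = 1 → satisfies claim
(0, 1): LHS = cos(1)² ≈ 0.2919, RHS = 1 → counterexample
(6, 2): LHS = sin(6)² + cos(2)² ≈ 0.2513, RHS = 1 → counterexample
(2, 3): LHS = sin(2)² + cos(3)² ≈ 1.807, RHS = 1 → counterexample
(4, 4): LHS = cos(4)² + sin(4)² = 1, RHS = 1 → satisfies claim

That makes 4 counterexamples.

Answer: 4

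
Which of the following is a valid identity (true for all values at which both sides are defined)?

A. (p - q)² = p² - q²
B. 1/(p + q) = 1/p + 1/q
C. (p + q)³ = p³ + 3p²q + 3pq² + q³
C

A: fails at (6, 7) — LHS = 1, RHS = -13.
B: fails at (1, 3) — LHS = 1/4, RHS = 4/3.
C: holds — e.g. at (4, 4), both sides equal 512.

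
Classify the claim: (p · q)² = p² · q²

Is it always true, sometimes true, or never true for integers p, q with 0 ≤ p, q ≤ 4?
The identity holds for every pair in the range. For instance at (p, q) = (3, 4): both sides equal 144.

Answer: Always true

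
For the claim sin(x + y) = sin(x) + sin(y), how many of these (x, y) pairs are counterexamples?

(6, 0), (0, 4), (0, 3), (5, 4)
Testing each pair:
(6, 0): LHS = sin(6) ≈ -0.2794, RHS = sin(6) ≈ -0.2794 → satisfies claim
(0, 4): LHS = sin(4) ≈ -0.7568, RHS = sin(4) ≈ -0.7568 → satisfies claim
(0, 3): LHS = sin(3) ≈ 0.1411, RHS = sin(3) ≈ 0.1411 → satisfies claim
(5, 4): LHS = sin(9) ≈ 0.4121, RHS = sin(5) + sin(4) ≈ -1.716 → counterexample

That makes 1 counterexample.

Answer: 1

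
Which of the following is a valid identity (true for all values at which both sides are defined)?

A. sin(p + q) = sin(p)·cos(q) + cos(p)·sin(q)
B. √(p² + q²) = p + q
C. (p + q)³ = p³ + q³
A

A: holds — e.g. at (3, 4), both sides equal sin(7) ≈ 0.657.
B: fails at (1, 5) — LHS = √(26) ≈ 5.099, RHS = 6.
C: fails at (6, 7) — LHS = 2197, RHS = 559.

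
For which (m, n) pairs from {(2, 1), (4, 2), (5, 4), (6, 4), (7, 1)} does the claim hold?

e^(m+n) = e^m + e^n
Testing each pair:
(2, 1): LHS = e^3 ≈ 20.09, RHS = e + e^2 ≈ 10.11 → fails
(4, 2): LHS = e^6 ≈ 403.4, RHS = e^2 + e^4 ≈ 61.99 → fails
(5, 4): LHS = e^9 ≈ 8103, RHS = e^4 + e^5 ≈ 203 → fails
(6, 4): LHS = e^10 ≈ 22026.5, RHS = e^4 + e^6 ≈ 458 → fails
(7, 1): LHS = e^8 ≈ 2981, RHS = e + e^7 ≈ 1099 → fails

No pair satisfies the claim.

Answer: None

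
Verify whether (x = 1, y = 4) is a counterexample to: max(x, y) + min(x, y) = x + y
Substituting x = 1, y = 4:
LHS = max(1, 4) + min(1, 4) = 5
RHS = 1 + 4 = 5

The sides agree, so this pair does not disprove the claim.

Answer: No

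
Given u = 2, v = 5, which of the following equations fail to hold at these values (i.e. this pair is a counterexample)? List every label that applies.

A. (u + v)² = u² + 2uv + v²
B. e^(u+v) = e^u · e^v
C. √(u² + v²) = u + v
C

Evaluating each claim at the given values:
A. LHS = 49, RHS = 49 → holds here (LHS = RHS)
B. LHS = e^7 ≈ 1097, RHS = e^7 ≈ 1097 → holds here (LHS = RHS)
C. LHS = √(29) ≈ 5.385, RHS = 7 → fails here (LHS ≠ RHS)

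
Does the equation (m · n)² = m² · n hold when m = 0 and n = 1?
Holds

Substituting m = 0, n = 1:

LHS = (0 · 1)² = 0
RHS = 0² · 1 = 0

LHS = RHS, so the equation holds at this point.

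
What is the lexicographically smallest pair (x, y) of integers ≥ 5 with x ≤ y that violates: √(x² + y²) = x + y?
(x, y) = (5, 5)

Substituting (5, 5) into the claim:
LHS = √(5² + 5²) = 5·√(2) ≈ 7.071
RHS = 5 + 5 = 10

Since LHS ≠ RHS, this pair disproves the claim, and no lexicographically smaller pair (x ≤ y, integers ≥ 5) does.

For instance (9, 11) is also a counterexample (LHS = √(202) ≈ 14.21, RHS = 20), but it's lexicographically larger.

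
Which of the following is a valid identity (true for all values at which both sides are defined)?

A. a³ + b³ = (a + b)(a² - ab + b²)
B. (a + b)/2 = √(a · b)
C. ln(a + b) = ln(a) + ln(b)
A

A: holds — e.g. at (1, 4), both sides equal 65.
B: fails at (3, 4) — LHS = 7/2, RHS = 2·√(3) ≈ 3.464.
C: fails at (1, 1) — LHS = ln(2) ≈ 0.6931, RHS = 0.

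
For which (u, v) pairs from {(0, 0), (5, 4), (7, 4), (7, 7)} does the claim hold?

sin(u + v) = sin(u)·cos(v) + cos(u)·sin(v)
All pairs

Testing each pair:
(0, 0): LHS = 0, RHS = 0 → holds
(5, 4): LHS = sin(9) ≈ 0.4121, RHS = sin(4)·cos(5) + sin(5)·cos(4) ≈ 0.4121 → holds
(7, 4): LHS = sin(11) ≈ -1, RHS = sin(4)·cos(7) + sin(7)·cos(4) ≈ -1 → holds
(7, 7): LHS = sin(14) ≈ 0.9906, RHS = 2·sin(7)·cos(7) ≈ 0.9906 → holds

Every pair satisfies the claim.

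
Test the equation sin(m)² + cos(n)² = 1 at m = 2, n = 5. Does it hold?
Fails

Substituting m = 2, n = 5:

LHS = sin(2)² + cos(5)² ≈ 0.9073
RHS = 1

LHS ≠ RHS, so the equation does not hold at this point.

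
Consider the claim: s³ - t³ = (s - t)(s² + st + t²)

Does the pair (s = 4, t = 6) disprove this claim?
Substituting s = 4, t = 6:
LHS = 4³ - 6³ = -152
RHS = (4 - 6)(4² + 4·6 + 6²) = -152

The sides agree, so this pair does not disprove the claim.

Answer: No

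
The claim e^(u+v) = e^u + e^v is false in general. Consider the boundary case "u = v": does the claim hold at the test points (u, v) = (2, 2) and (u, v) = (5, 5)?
At (2, 2): LHS = e^4 ≈ 54.6 ≠ RHS = 2·e^2 ≈ 14.78
At (5, 5): LHS = e^10 ≈ 22026.5 ≠ RHS = 2·e^5 ≈ 296.8

Answer: No, fails at both test points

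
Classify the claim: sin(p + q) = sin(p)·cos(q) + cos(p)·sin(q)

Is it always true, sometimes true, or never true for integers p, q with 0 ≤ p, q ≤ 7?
The identity holds for every pair in the range. For instance at (p, q) = (2, 2): both sides equal sin(4) ≈ -0.7568.

Answer: Always true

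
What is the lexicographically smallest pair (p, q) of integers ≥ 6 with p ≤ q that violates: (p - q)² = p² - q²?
Substituting (6, 7) into the claim:
LHS = (6 - 7)² = 1
RHS = 6² - 7² = -13

Since LHS ≠ RHS, this pair disproves the claim, and no lexicographically smaller pair (p ≤ q, integers ≥ 6) does.

For instance (10, 11) is also a counterexample (LHS = 1, RHS = -21), but it's lexicographically larger.

Answer: (p, q) = (6, 7)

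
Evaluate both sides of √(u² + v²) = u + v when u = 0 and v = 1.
LHS = √(0² + 1²) = 1
RHS = 0 + 1 = 1

LHS = RHS: the two sides agree.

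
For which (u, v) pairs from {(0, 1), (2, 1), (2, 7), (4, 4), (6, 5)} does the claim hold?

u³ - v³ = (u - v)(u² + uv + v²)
Testing each pair:
(0, 1): LHS = -1, RHS = -1 → holds
(2, 1): LHS = 7, RHS = 7 → holds
(2, 7): LHS = -335, RHS = -335 → holds
(4, 4): LHS = 0, RHS = 0 → holds
(6, 5): LHS = 91, RHS = 91 → holds

Every pair satisfies the claim.

Answer: All pairs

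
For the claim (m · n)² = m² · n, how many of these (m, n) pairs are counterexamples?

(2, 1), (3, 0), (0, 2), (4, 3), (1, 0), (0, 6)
1

Testing each pair:
(2, 1): LHS = 4, RHS = 4 → satisfies claim
(3, 0): LHS = 0, RHS = 0 → satisfies claim
(0, 2): LHS = 0, RHS = 0 → satisfies claim
(4, 3): LHS = 144, RHS = 48 → counterexample
(1, 0): LHS = 0, RHS = 0 → satisfies claim
(0, 6): LHS = 0, RHS = 0 → satisfies claim

That makes 1 counterexample.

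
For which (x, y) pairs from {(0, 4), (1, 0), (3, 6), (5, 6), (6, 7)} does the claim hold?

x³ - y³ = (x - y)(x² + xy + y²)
All pairs

Testing each pair:
(0, 4): LHS = -64, RHS = -64 → holds
(1, 0): LHS = 1, RHS = 1 → holds
(3, 6): LHS = -189, RHS = -189 → holds
(5, 6): LHS = -91, RHS = -91 → holds
(6, 7): LHS = -127, RHS = -127 → holds

Every pair satisfies the claim.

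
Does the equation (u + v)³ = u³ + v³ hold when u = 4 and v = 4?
Substituting u = 4, v = 4:

LHS = (4 + 4)³ = 512
RHS = 4³ + 4³ = 128

LHS ≠ RHS, so the equation does not hold at this point.

Answer: Fails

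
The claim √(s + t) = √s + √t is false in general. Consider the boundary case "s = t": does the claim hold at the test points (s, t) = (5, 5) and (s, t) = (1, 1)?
No, fails at both test points

At (5, 5): LHS = √(10) ≈ 3.162 ≠ RHS = 2·√(5) ≈ 4.472
At (1, 1): LHS = √(2) ≈ 1.414 ≠ RHS = 2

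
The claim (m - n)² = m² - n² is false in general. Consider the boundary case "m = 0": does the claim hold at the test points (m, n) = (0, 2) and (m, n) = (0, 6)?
No, fails at both test points

At (0, 2): LHS = 4 ≠ RHS = -4
At (0, 6): LHS = 36 ≠ RHS = -36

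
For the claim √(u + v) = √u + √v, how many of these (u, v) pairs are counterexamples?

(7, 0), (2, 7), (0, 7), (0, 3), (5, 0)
1

Testing each pair:
(7, 0): LHS = √(7) ≈ 2.646, RHS = √(7) ≈ 2.646 → satisfies claim
(2, 7): LHS = 3, RHS = √(2) + √(7) ≈ 4.06 → counterexample
(0, 7): LHS = √(7) ≈ 2.646, RHS = √(7) ≈ 2.646 → satisfies claim
(0, 3): LHS = √(3) ≈ 1.732, RHS = √(3) ≈ 1.732 → satisfies claim
(5, 0): LHS = √(5) ≈ 2.236, RHS = √(5) ≈ 2.236 → satisfies claim

That makes 1 counterexample.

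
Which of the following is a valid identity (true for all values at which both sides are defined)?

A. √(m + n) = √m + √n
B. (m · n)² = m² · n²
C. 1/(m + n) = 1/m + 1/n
B

A: fails at (2, 3) — LHS = √(5) ≈ 2.236, RHS = √(2) + √(3) ≈ 3.146.
B: holds — e.g. at (2, 2), both sides equal 16.
C: fails at (2, 7) — LHS = 1/9, RHS = 9/14.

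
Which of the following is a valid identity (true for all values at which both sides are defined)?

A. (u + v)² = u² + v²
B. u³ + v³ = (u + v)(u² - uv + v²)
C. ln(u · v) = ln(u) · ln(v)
A: fails at (2, 2) — LHS = 16, RHS = 8.
B: holds — e.g. at (2, 5), both sides equal 133.
C: fails at (3, 3) — LHS = ln(9) ≈ 2.197, RHS = ln(3)² ≈ 1.207.

Answer: B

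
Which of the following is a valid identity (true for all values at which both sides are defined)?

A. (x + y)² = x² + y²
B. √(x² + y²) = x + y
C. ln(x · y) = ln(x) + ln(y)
A: fails at (3, 3) — LHS = 36, RHS = 18.
B: fails at (1, 4) — LHS = √(17) ≈ 4.123, RHS = 5.
C: holds — e.g. at (3, 7), both sides equal ln(21) ≈ 3.045.

Answer: C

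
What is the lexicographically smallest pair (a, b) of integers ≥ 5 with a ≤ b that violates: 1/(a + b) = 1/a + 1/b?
Substituting (5, 5) into the claim:
LHS = 1/(5 + 5) = 1/10
RHS = 1/5 + 1/5 = 2/5

Since LHS ≠ RHS, this pair disproves the claim, and no lexicographically smaller pair (a ≤ b, integers ≥ 5) does.

For instance (11, 11) is also a counterexample (LHS = 1/22, RHS = 2/11), but it's lexicographically larger.

Answer: (a, b) = (5, 5)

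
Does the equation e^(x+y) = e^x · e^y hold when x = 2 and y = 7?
Substituting x = 2, y = 7:

LHS = e^(2+7) = e^9 ≈ 8103
RHS = e^2 · e^7 = e^9 ≈ 8103

LHS = RHS, so the equation holds at this point.

Answer: Holds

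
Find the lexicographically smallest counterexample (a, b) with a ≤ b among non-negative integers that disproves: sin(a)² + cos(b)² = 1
(a, b) = (0, 1)

Substituting (0, 1) into the claim:
LHS = sin(0)² + cos(1)² = cos(1)² ≈ 0.2919
RHS = 1

Since LHS ≠ RHS, this pair disproves the claim, and no lexicographically smaller pair (a ≤ b, non-negative integers) does.

For instance (3, 7) is also a counterexample (LHS = sin(3)² + cos(7)² ≈ 0.5883, RHS = 1), but it's lexicographically larger.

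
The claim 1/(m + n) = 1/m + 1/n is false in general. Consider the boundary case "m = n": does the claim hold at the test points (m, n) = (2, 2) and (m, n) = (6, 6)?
No, fails at both test points

At (2, 2): LHS = 1/4 ≠ RHS = 1
At (6, 6): LHS = 1/12 ≠ RHS = 1/3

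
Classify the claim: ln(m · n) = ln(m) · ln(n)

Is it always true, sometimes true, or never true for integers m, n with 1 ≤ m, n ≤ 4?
Sometimes true

It holds at (m, n) = (1, 1) (both sides equal 0), but fails at (m, n) = (4, 4) (LHS = ln(16) ≈ 2.773, RHS = ln(4)² ≈ 1.922).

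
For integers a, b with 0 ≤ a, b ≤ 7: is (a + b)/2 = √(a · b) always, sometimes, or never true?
Sometimes true

It holds at (a, b) = (1, 1) (both sides equal 1), but fails at (a, b) = (0, 4) (LHS = 2, RHS = 0).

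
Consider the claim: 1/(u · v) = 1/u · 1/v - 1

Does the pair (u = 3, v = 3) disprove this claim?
Yes

Substituting u = 3, v = 3:
LHS = 1/(3 · 3) = 1/9
RHS = 1/3 · 1/3 - 1 = -8/9

Since LHS ≠ RHS, this pair disproves the claim.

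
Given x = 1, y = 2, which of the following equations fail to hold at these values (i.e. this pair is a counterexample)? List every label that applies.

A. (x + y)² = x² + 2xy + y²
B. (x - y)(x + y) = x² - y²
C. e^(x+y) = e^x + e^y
C

Evaluating each claim at the given values:
A. LHS = 9, RHS = 9 → holds here (LHS = RHS)
B. LHS = -3, RHS = -3 → holds here (LHS = RHS)
C. LHS = e^3 ≈ 20.09, RHS = e + e^2 ≈ 10.11 → fails here (LHS ≠ RHS)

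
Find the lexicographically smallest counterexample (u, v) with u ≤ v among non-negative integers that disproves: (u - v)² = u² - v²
At (0, 0): both sides equal 0, so it holds there.

Substituting (0, 1) into the claim:
LHS = (0 - 1)² = 1
RHS = 0² - 1² = -1

Since LHS ≠ RHS, this pair disproves the claim, and no lexicographically smaller pair (u ≤ v, non-negative integers) does.

For instance (0, 7) is also a counterexample (LHS = 49, RHS = -49), but it's lexicographically larger.

Answer: (u, v) = (0, 1)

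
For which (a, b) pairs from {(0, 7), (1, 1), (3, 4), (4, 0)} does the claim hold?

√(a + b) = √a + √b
Testing each pair:
(0, 7): LHS = √(7) ≈ 2.646, RHS = √(7) ≈ 2.646 → holds
(1, 1): LHS = √(2) ≈ 1.414, RHS = 2 → fails
(3, 4): LHS = √(7) ≈ 2.646, RHS = √(3) + 2 ≈ 3.732 → fails
(4, 0): LHS = 2, RHS = 2 → holds

2 of 4 pairs satisfy the claim.

Answer: (0, 7), (4, 0)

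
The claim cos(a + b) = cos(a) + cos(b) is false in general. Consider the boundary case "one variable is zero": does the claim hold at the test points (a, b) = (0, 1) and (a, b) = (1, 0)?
No, fails at both test points

At (0, 1): LHS = cos(1) ≈ 0.5403 ≠ RHS = cos(1) + 1 ≈ 1.54
At (1, 0): LHS = cos(1) ≈ 0.5403 ≠ RHS = cos(1) + 1 ≈ 1.54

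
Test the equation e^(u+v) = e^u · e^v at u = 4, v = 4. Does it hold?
Holds

Substituting u = 4, v = 4:

LHS = e^(4+4) = e^8 ≈ 2981
RHS = e^4 · e^4 = e^8 ≈ 2981

LHS = RHS, so the equation holds at this point.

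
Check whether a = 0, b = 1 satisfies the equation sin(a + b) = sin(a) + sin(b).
Holds

Substituting a = 0, b = 1:

LHS = sin(0 + 1) = sin(1) ≈ 0.8415
RHS = sin(0) + sin(1) = sin(1) ≈ 0.8415

LHS = RHS, so the equation holds at this point.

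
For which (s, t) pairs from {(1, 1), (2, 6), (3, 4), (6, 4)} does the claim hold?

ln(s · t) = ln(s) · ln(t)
(1, 1)

Testing each pair:
(1, 1): LHS = 0, RHS = 0 → holds
(2, 6): LHS = ln(12) ≈ 2.485, RHS = ln(2)·ln(6) ≈ 1.242 → fails
(3, 4): LHS = ln(12) ≈ 2.485, RHS = ln(3)·ln(4) ≈ 1.523 → fails
(6, 4): LHS = ln(24) ≈ 3.178, RHS = ln(4)·ln(6) ≈ 2.484 → fails

1 of 4 pairs satisfies the claim.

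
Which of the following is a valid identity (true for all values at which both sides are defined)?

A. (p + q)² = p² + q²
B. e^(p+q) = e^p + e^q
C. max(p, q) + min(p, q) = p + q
A: fails at (2, 2) — LHS = 16, RHS = 8.
B: fails at (3, 7) — LHS = e^10 ≈ 22026.5, RHS = e^3 + e^7 ≈ 1117.
C: holds — e.g. at (4, 5), both sides equal 9.

Answer: C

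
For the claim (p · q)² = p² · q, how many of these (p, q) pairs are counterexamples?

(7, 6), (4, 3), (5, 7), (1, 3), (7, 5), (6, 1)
5

Testing each pair:
(7, 6): LHS = 1764, RHS = 294 → counterexample
(4, 3): LHS = 144, RHS = 48 → counterexample
(5, 7): LHS = 1225, RHS = 175 → counterexample
(1, 3): LHS = 9, RHS = 3 → counterexample
(7, 5): LHS = 1225, RHS = 245 → counterexample
(6, 1): LHS = 36, RHS = 36 → satisfies claim

That makes 5 counterexamples.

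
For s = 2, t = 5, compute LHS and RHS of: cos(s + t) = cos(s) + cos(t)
LHS = cos(2 + 5) = cos(7) ≈ 0.7539
RHS = cos(2) + cos(5) ≈ -0.1325

LHS ≠ RHS (they differ by about 0.8864), so the equation does not hold here.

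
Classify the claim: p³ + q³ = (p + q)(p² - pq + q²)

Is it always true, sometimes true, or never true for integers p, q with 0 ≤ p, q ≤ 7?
Always true

The identity holds for every pair in the range. For instance at (p, q) = (1, 4): both sides equal 65.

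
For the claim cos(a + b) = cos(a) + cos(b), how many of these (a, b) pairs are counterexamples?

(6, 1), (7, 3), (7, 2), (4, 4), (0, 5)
5

Testing each pair:
(6, 1): LHS = cos(7) ≈ 0.7539, RHS = cos(1) + cos(6) ≈ 1.5 → counterexample
(7, 3): LHS = cos(10) ≈ -0.8391, RHS = cos(3) + cos(7) ≈ -0.2361 → counterexample
(7, 2): LHS = cos(9) ≈ -0.9111, RHS = cos(2) + cos(7) ≈ 0.3378 → counterexample
(4, 4): LHS = cos(8) ≈ -0.1455, RHS = 2·cos(4) ≈ -1.307 → counterexample
(0, 5): LHS = cos(5) ≈ 0.2837, RHS = cos(5) + 1 ≈ 1.284 → counterexample

That makes 5 counterexamples.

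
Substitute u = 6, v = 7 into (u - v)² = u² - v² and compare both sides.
LHS = (6 - 7)² = 1
RHS = 6² - 7² = -13

LHS ≠ RHS, so the equation does not hold here.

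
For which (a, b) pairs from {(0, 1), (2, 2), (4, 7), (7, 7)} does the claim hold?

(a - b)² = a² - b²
(2, 2), (7, 7)

Testing each pair:
(0, 1): LHS = 1, RHS = -1 → fails
(2, 2): LHS = 0, RHS = 0 → holds
(4, 7): LHS = 9, RHS = -33 → fails
(7, 7): LHS = 0, RHS = 0 → holds

2 of 4 pairs satisfy the claim.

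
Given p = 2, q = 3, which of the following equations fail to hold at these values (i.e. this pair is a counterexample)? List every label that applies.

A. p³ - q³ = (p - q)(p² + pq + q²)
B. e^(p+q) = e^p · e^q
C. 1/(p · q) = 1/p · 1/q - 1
Evaluating each claim at the given values:
A. LHS = -19, RHS = -19 → holds here (LHS = RHS)
B. LHS = e^5 ≈ 148.4, RHS = e^5 ≈ 148.4 → holds here (LHS = RHS)
C. LHS = 1/6, RHS = -5/6 → fails here (LHS ≠ RHS)

Answer: C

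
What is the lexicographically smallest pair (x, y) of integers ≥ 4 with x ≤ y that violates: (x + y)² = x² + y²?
(x, y) = (4, 4)

Substituting (4, 4) into the claim:
LHS = (4 + 4)² = 64
RHS = 4² + 4² = 32

Since LHS ≠ RHS, this pair disproves the claim, and no lexicographically smaller pair (x ≤ y, integers ≥ 4) does.

For instance (4, 5) is also a counterexample (LHS = 81, RHS = 41), but it's lexicographically larger.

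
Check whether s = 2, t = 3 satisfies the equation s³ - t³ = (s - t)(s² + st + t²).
Substituting s = 2, t = 3:

LHS = 2³ - 3³ = -19
RHS = (2 - 3)(2² + 2·3 + 3²) = -19

LHS = RHS, so the equation holds at this point.

Answer: Holds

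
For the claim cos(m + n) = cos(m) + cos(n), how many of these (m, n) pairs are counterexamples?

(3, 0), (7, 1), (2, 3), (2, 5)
Testing each pair:
(3, 0): LHS = cos(3) ≈ -0.99, RHS = cos(3) + 1 ≈ 0.01001 → counterexample
(7, 1): LHS = cos(8) ≈ -0.1455, RHS = cos(1) + cos(7) ≈ 1.294 → counterexample
(2, 3): LHS = cos(5) ≈ 0.2837, RHS = cos(3) + cos(2) ≈ -1.406 → counterexample
(2, 5): LHS = cos(7) ≈ 0.7539, RHS = cos(2) + cos(5) ≈ -0.1325 → counterexample

That makes 4 counterexamples.

Answer: 4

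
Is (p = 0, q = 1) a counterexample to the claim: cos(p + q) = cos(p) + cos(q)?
Substituting p = 0, q = 1:
LHS = cos(0 + 1) = cos(1) ≈ 0.5403
RHS = cos(0) + cos(1) = cos(1) + 1 ≈ 1.54

Since LHS ≠ RHS, this pair disproves the claim.

Answer: Yes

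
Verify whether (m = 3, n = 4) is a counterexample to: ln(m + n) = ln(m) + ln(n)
Substituting m = 3, n = 4:
LHS = ln(3 + 4) = ln(7) ≈ 1.946
RHS = ln(3) + ln(4) ≈ 2.485

Since LHS ≠ RHS, this pair disproves the claim.

Answer: Yes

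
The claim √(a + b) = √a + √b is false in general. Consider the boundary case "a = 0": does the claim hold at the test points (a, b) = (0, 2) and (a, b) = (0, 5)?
At (0, 2): LHS = √(2) ≈ 1.414, RHS = √(2) ≈ 1.414 → equal
At (0, 5): LHS = √(5) ≈ 2.236, RHS = √(5) ≈ 2.236 → equal

So the claim does hold at both of these boundary points, even though it is not an identity.

Answer: Yes, holds at both test points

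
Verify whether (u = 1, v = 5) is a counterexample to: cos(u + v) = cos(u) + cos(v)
Yes

Substituting u = 1, v = 5:
LHS = cos(1 + 5) = cos(6) ≈ 0.9602
RHS = cos(1) + cos(5) ≈ 0.824

Since LHS ≠ RHS, this pair disproves the claim.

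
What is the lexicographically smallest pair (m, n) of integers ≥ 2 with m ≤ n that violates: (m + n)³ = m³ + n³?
Substituting (2, 2) into the claim:
LHS = (2 + 2)³ = 64
RHS = 2³ + 2³ = 16

Since LHS ≠ RHS, this pair disproves the claim, and no lexicographically smaller pair (m ≤ n, integers ≥ 2) does.

For instance (6, 6) is also a counterexample (LHS = 1728, RHS = 432), but it's lexicographically larger.

Answer: (m, n) = (2, 2)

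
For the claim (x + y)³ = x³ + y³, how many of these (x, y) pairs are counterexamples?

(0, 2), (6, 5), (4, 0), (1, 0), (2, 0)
1

Testing each pair:
(0, 2): LHS = 8, RHS = 8 → satisfies claim
(6, 5): LHS = 1331, RHS = 341 → counterexample
(4, 0): LHS = 64, RHS = 64 → satisfies claim
(1, 0): LHS = 1, RHS = 1 → satisfies claim
(2, 0): LHS = 8, RHS = 8 → satisfies claim

That makes 1 counterexample.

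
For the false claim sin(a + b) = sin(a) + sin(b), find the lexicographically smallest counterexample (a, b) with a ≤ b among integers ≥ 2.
(a, b) = (2, 2)

Substituting (2, 2) into the claim:
LHS = sin(2 + 2) = sin(4) ≈ -0.7568
RHS = sin(2) + sin(2) = 2·sin(2) ≈ 1.819

Since LHS ≠ RHS, this pair disproves the claim, and no lexicographically smaller pair (a ≤ b, integers ≥ 2) does.

For instance (7, 7) is also a counterexample (LHS = sin(14) ≈ 0.9906, RHS = 2·sin(7) ≈ 1.314), but it's lexicographically larger.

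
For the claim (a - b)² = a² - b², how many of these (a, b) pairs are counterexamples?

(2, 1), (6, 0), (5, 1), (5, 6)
3

Testing each pair:
(2, 1): LHS = 1, RHS = 3 → counterexample
(6, 0): LHS = 36, RHS = 36 → satisfies claim
(5, 1): LHS = 16, RHS = 24 → counterexample
(5, 6): LHS = 1, RHS = -11 → counterexample

That makes 3 counterexamples.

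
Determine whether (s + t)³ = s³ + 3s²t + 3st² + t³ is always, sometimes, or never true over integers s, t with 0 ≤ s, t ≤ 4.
Always true

The identity holds for every pair in the range. For instance at (s, t) = (2, 2): both sides equal 64.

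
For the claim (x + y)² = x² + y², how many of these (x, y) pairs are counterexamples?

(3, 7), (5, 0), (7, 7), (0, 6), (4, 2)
3

Testing each pair:
(3, 7): LHS = 100, RHS = 58 → counterexample
(5, 0): LHS = 25, RHS = 25 → satisfies claim
(7, 7): LHS = 196, RHS = 98 → counterexample
(0, 6): LHS = 36, RHS = 36 → satisfies claim
(4, 2): LHS = 36, RHS = 20 → counterexample

That makes 3 counterexamples.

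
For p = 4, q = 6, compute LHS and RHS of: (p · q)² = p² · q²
LHS = (4 · 6)² = 576
RHS = 4² · 6² = 576

LHS = RHS: the two sides agree.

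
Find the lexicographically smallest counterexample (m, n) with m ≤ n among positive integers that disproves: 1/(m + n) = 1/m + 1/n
(m, n) = (1, 1)

Substituting (1, 1) into the claim:
LHS = 1/(1 + 1) = 1/2
RHS = 1/1 + 1/1 = 2

Since LHS ≠ RHS, this pair disproves the claim, and no lexicographically smaller pair (m ≤ n, positive integers) does.

For instance (3, 5) is also a counterexample (LHS = 1/8, RHS = 8/15), but it's lexicographically larger.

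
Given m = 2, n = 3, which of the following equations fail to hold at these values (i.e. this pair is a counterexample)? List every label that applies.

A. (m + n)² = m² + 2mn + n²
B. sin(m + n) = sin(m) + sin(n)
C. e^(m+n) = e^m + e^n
Evaluating each claim at the given values:
A. LHS = 25, RHS = 25 → holds here (LHS = RHS)
B. LHS = sin(5) ≈ -0.9589, RHS = sin(3) + sin(2) ≈ 1.05 → fails here (LHS ≠ RHS)
C. LHS = e^5 ≈ 148.4, RHS = e^2 + e^3 ≈ 27.47 → fails here (LHS ≠ RHS)

Answer: B, C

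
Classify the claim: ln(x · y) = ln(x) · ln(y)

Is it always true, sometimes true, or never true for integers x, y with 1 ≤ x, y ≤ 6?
It holds at (x, y) = (1, 1) (both sides equal 0), but fails at (x, y) = (2, 2) (LHS = ln(4) ≈ 1.386, RHS = ln(2)² ≈ 0.4805).

Answer: Sometimes true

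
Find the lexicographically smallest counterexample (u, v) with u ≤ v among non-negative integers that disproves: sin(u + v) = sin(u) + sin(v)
At (0, 4): both sides equal sin(4) ≈ -0.7568, so it holds there.

Substituting (1, 1) into the claim:
LHS = sin(1 + 1) = sin(2) ≈ 0.9093
RHS = sin(1) + sin(1) = 2·sin(1) ≈ 1.683

Since LHS ≠ RHS, this pair disproves the claim, and no lexicographically smaller pair (u ≤ v, non-negative integers) does.

For instance (1, 3) is also a counterexample (LHS = sin(4) ≈ -0.7568, RHS = sin(3) + sin(1) ≈ 0.9826), but it's lexicographically larger.

Answer: (u, v) = (1, 1)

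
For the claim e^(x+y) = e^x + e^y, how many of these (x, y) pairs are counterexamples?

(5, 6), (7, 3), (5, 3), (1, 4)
Testing each pair:
(5, 6): LHS = e^11 ≈ 59874.1, RHS = e^5 + e^6 ≈ 551.8 → counterexample
(7, 3): LHS = e^10 ≈ 22026.5, RHS = e^3 + e^7 ≈ 1117 → counterexample
(5, 3): LHS = e^8 ≈ 2981, RHS = e^3 + e^5 ≈ 168.5 → counterexample
(1, 4): LHS = e^5 ≈ 148.4, RHS = e + e^4 ≈ 57.32 → counterexample

That makes 4 counterexamples.

Answer: 4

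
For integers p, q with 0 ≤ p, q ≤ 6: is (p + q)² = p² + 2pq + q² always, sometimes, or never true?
Always true

The identity holds for every pair in the range. For instance at (p, q) = (6, 2): both sides equal 64.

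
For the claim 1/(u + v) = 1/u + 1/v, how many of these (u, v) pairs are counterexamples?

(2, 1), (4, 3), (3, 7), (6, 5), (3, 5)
Testing each pair:
(2, 1): LHS = 1/3, RHS = 3/2 → counterexample
(4, 3): LHS = 1/7, RHS = 7/12 → counterexample
(3, 7): LHS = 1/10, RHS = 10/21 → counterexample
(6, 5): LHS = 1/11, RHS = 11/30 → counterexample
(3, 5): LHS = 1/8, RHS = 8/15 → counterexample

That makes 5 counterexamples.

Answer: 5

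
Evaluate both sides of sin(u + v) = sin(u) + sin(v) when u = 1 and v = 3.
LHS = sin(1 + 3) = sin(4) ≈ -0.7568
RHS = sin(1) + sin(3) ≈ 0.9826

LHS ≠ RHS (they differ by about 1.739), so the equation does not hold here.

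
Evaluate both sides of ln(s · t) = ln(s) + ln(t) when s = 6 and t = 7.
LHS = ln(6 · 7) = ln(42) ≈ 3.738
RHS = ln(6) + ln(7) ≈ 3.738

LHS = RHS: the two sides agree.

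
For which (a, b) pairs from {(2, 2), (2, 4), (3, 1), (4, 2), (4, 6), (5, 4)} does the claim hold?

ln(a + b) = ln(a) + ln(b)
Testing each pair:
(2, 2): LHS = ln(4) ≈ 1.386, RHS = 2·ln(2) ≈ 1.386 → holds
(2, 4): LHS = ln(6) ≈ 1.792, RHS = ln(2) + ln(4) ≈ 2.079 → fails
(3, 1): LHS = ln(4) ≈ 1.386, RHS = ln(3) ≈ 1.099 → fails
(4, 2): LHS = ln(6) ≈ 1.792, RHS = ln(2) + ln(4) ≈ 2.079 → fails
(4, 6): LHS = ln(10) ≈ 2.303, RHS = ln(4) + ln(6) ≈ 3.178 → fails
(5, 4): LHS = ln(9) ≈ 2.197, RHS = ln(4) + ln(5) ≈ 2.996 → fails

1 of 6 pairs satisfies the claim.

Answer: (2, 2)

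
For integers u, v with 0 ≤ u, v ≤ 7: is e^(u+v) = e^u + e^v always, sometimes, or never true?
The claim fails for every pair in the range. For instance at (u, v) = (7, 2): LHS = e^9 ≈ 8103, RHS = e^2 + e^7 ≈ 1104.

Answer: Never true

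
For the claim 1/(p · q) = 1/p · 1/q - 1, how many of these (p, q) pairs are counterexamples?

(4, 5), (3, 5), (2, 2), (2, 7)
4

Testing each pair:
(4, 5): LHS = 1/20, RHS = -19/20 → counterexample
(3, 5): LHS = 1/15, RHS = -14/15 → counterexample
(2, 2): LHS = 1/4, RHS = -3/4 → counterexample
(2, 7): LHS = 1/14, RHS = -13/14 → counterexample

That makes 4 counterexamples.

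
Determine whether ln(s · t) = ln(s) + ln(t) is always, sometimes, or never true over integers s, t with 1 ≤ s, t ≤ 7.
Always true

The identity holds for every pair in the range. For instance at (s, t) = (6, 4): both sides equal ln(24) ≈ 3.178.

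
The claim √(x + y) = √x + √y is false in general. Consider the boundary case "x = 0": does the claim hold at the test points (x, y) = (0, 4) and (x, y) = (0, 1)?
Yes, holds at both test points

At (0, 4): LHS = 2, RHS = 2 → equal
At (0, 1): LHS = 1, RHS = 1 → equal

So the claim does hold at both of these boundary points, even though it is not an identity.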